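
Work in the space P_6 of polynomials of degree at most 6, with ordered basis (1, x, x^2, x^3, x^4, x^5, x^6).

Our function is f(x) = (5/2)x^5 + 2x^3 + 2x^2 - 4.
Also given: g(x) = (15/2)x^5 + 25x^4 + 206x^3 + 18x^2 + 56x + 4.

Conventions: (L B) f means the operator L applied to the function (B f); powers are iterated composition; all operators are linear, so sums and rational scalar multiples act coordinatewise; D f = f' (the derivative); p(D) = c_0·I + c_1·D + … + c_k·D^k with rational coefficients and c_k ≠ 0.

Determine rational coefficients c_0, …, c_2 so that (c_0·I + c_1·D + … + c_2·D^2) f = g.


D^0 f = (5/2)x^5 + 2x^3 + 2x^2 - 4
D^1 f = (25/2)x^4 + 6x^2 + 4x
D^2 f = 50x^3 + 12x + 4
matching coefficients of g against c_0 f + c_1 Df + … from the top degree down determines the c_i
solution: c_0 = 3, c_1 = 2, c_2 = 4

p(D) = 3·I + 2·D + 4·D^2, i.e. c_0 = 3, c_1 = 2, c_2 = 4


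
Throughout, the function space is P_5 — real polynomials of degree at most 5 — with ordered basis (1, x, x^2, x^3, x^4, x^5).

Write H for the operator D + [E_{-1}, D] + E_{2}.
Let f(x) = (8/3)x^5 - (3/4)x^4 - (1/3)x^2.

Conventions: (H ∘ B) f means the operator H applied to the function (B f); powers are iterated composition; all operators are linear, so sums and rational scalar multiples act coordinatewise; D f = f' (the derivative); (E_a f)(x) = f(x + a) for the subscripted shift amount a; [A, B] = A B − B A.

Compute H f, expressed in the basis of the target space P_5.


D f = (40/3)x^4 - 3x^3 - (2/3)x
D f = (40/3)x^4 - 3x^3 - (2/3)x
E_{-1} D f = (40/3)x^4 - (169/3)x^3 + 89x^2 - 63x + 17
E_{-1} f = (8/3)x^5 - (169/12)x^4 + (89/3)x^3 - (63/2)x^2 + 17x - 15/4
D E_{-1} f = (40/3)x^4 - (169/3)x^3 + 89x^2 - 63x + 17
[E_{-1}, D] f = 0
E_{2} f = (8/3)x^5 + (311/12)x^4 + (302/3)x^3 + 195x^2 + 188x + 72
(D + [E_{-1}, D] + E_{2}) f = (8/3)x^5 + (157/4)x^4 + (293/3)x^3 + 195x^2 + (562/3)x + 72

the result is g(x) = (8/3)x^5 + (157/4)x^4 + (293/3)x^3 + 195x^2 + (562/3)x + 72


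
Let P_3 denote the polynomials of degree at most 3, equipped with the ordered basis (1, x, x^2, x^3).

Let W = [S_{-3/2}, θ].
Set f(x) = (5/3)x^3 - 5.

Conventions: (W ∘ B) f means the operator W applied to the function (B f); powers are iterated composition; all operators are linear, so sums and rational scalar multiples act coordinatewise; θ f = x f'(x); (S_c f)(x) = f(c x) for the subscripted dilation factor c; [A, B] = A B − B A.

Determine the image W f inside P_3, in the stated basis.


θ f = 5x^3
S_{-3/2} θ f = -(135/8)x^3
S_{-3/2} f = -(45/8)x^3 - 5
θ S_{-3/2} f = -(135/8)x^3
[S_{-3/2}, θ] f = 0

the image equals g(x) = 0


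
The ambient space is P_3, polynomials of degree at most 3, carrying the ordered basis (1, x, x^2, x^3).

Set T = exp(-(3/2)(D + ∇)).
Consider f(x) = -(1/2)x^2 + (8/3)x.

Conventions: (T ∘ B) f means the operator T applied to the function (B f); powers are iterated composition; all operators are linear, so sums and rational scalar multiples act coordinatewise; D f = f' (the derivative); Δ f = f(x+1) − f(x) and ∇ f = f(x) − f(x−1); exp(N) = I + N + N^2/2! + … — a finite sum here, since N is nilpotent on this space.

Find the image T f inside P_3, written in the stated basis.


order-1 term: 3x - 35/4
order-2 term: -9/2
the series for exp(-(3/2)(D + ∇)) f terminates at order 2
exp(-(3/2)(D + ∇)) f = -(1/2)x^2 + (17/3)x - 53/4

the result is g(x) = -(1/2)x^2 + (17/3)x - 53/4


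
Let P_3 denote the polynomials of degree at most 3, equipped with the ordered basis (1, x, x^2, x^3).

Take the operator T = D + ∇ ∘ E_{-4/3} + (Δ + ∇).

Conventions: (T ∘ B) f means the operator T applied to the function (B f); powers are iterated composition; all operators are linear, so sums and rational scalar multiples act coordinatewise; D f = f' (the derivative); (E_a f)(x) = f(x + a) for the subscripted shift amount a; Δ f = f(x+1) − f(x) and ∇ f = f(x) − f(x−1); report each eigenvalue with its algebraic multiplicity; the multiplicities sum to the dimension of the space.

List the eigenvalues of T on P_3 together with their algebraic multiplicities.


image of 1: 0
image of x: 4
image of x^2: 8x - 11/3
image of x^3: 12x^2 - 11x + 37/3
the matrix is upper triangular; its diagonal is (0, 0, 0, 0)
for a triangular matrix the eigenvalues are the diagonal entries, with algebraic multiplicity their repetition count

λ = 0 (multiplicity 4)


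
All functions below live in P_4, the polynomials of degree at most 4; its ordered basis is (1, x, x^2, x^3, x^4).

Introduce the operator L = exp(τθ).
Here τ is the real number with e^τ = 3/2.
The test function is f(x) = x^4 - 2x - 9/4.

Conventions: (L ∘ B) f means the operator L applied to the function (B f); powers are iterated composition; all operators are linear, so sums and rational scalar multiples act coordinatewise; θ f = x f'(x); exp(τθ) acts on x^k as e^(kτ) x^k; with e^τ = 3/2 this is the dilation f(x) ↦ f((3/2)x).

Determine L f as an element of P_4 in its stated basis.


the image equals g(x) = (81/16)x^4 - 3x - 9/4

exp(τθ) x^k = e^(kτ) x^k; with e^τ = 3/2 this sends x^k to (3/2)^k x^k
x ↦ 3/2 x
x^4 ↦ 81/16 x^4
applying this coordinatewise to f: exp(τθ) f = (81/16)x^4 - 3x - 9/4


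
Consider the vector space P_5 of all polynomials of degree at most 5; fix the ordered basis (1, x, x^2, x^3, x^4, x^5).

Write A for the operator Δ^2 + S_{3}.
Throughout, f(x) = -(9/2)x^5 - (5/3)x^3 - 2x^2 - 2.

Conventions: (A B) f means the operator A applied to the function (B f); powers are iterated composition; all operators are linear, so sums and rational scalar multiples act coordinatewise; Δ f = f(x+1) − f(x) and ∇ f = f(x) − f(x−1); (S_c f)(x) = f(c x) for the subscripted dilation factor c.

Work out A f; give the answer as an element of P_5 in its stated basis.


the image equals g(x) = -(2187/2)x^5 - 135x^3 - 288x^2 - 325x - 151

Δ f = -(45/2)x^4 - 45x^3 - 50x^2 - (63/2)x - 49/6
Δ Δ f = -90x^3 - 270x^2 - 325x - 149
S_{3} f = -(2187/2)x^5 - 45x^3 - 18x^2 - 2
(Δ^2 + S_{3}) f = -(2187/2)x^5 - 135x^3 - 288x^2 - 325x - 151


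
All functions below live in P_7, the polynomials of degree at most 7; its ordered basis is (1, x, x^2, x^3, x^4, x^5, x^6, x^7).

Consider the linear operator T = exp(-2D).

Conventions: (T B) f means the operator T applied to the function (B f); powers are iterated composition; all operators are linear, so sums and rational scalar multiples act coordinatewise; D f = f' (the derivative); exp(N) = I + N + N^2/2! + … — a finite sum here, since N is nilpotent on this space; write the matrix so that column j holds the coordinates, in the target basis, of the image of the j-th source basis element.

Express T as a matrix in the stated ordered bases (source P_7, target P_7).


image of 1: 1
image of x: x - 2
image of x^2: x^2 - 4x + 4
image of x^3: x^3 - 6x^2 + 12x - 8
image of x^4: x^4 - 8x^3 + 24x^2 - 32x + 16
image of x^5: x^5 - 10x^4 + 40x^3 - 80x^2 + 80x - 32
image of x^6: x^6 - 12x^5 + 60x^4 - 160x^3 + 240x^2 - 192x + 64
image of x^7: x^7 - 14x^6 + 84x^5 - 280x^4 + 560x^3 - 672x^2 + 448x - 128
each image's coordinates form column j of the matrix

the matrix is [[1, -2, 4, -8, 16, -32, 64, -128]; [0, 1, -4, 12, -32, 80, -192, 448]; [0, 0, 1, -6, 24, -80, 240, -672]; [0, 0, 0, 1, -8, 40, -160, 560]; [0, 0, 0, 0, 1, -10, 60, -280]; [0, 0, 0, 0, 0, 1, -12, 84]; [0, 0, 0, 0, 0, 0, 1, -14]; [0, 0, 0, 0, 0, 0, 0, 1]] (rows listed top to bottom)


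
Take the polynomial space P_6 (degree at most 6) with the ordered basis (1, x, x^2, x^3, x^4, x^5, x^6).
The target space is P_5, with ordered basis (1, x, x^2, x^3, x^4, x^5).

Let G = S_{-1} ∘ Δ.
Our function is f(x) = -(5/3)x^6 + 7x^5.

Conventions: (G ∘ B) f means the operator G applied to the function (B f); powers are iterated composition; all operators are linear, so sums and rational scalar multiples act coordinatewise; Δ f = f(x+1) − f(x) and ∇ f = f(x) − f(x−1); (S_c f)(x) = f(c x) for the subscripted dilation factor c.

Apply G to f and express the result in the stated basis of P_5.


g(x) = 10x^5 + 10x^4 - (110/3)x^3 + 45x^2 - 25x + 16/3

Δ f = -10x^5 + 10x^4 + (110/3)x^3 + 45x^2 + 25x + 16/3
S_{-1} Δ f = 10x^5 + 10x^4 - (110/3)x^3 + 45x^2 - 25x + 16/3


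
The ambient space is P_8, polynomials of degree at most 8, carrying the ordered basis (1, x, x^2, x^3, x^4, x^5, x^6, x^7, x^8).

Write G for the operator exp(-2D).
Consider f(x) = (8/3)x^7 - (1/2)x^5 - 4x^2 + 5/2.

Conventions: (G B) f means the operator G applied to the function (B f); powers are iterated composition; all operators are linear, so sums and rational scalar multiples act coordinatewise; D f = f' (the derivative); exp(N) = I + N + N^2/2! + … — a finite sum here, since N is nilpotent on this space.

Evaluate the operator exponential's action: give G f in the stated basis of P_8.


order-1 term: -(112/3)x^6 + 5x^4 + 16x
order-2 term: 224x^5 - 20x^3 - 16
order-3 term: -(2240/3)x^4 + 40x^2
order-4 term: (4480/3)x^3 - 40x
order-5 term: -1792x^2 + 16
order-6 term: (3584/3)x
order-7 term: -1024/3
the series for exp(-2D) f terminates at order 7
exp(-2D) f = (8/3)x^7 - (112/3)x^6 + (447/2)x^5 - (2225/3)x^4 + (4420/3)x^3 - 1756x^2 + (3512/3)x - 2033/6

the image equals g(x) = (8/3)x^7 - (112/3)x^6 + (447/2)x^5 - (2225/3)x^4 + (4420/3)x^3 - 1756x^2 + (3512/3)x - 2033/6


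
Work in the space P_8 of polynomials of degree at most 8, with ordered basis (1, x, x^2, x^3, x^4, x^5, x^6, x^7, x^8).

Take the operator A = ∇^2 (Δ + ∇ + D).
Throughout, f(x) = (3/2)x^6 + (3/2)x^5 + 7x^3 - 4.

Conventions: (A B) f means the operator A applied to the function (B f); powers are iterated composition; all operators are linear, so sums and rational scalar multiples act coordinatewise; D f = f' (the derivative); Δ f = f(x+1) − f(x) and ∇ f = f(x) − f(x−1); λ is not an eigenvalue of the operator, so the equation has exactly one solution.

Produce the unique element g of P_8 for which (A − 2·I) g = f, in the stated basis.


write g with unknown coordinates in the stated basis and equate coefficients in (A − 2·I) g = f
solving from the highest basis element down gives g = -(3/4)x^6 - (3/4)x^5 - (277/2)x^3 + (675/2)x^2 - (855/2)x - 4183/4
check: A g = -270x^3 + 675x^2 - 855x - 4191/2
so A g − 2·g = (3/2)x^6 + (3/2)x^5 + 7x^3 - 4 = f ✓

the image equals g(x) = -(3/4)x^6 - (3/4)x^5 - (277/2)x^3 + (675/2)x^2 - (855/2)x - 4183/4


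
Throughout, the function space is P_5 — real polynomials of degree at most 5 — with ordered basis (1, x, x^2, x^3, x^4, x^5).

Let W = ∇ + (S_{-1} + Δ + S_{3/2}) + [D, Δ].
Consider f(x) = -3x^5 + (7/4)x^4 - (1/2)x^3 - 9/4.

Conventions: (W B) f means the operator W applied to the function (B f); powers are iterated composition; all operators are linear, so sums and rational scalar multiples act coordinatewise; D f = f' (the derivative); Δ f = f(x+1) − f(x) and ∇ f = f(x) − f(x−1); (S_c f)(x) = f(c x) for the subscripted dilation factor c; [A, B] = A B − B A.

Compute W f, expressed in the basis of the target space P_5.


∇ f = -15x^4 + 37x^3 - 42x^2 + (47/2)x - 21/4
S_{-1} f = 3x^5 + (7/4)x^4 + (1/2)x^3 - 9/4
Δ f = -15x^4 - 23x^3 - 21x^2 - (19/2)x - 7/4
S_{3/2} f = -(729/32)x^5 + (567/64)x^4 - (27/16)x^3 - 9/4
(S_{-1} + Δ + S_{3/2}) f = -(633/32)x^5 - (281/64)x^4 - (387/16)x^3 - 21x^2 - (19/2)x - 25/4
Δ f = -15x^4 - 23x^3 - 21x^2 - (19/2)x - 7/4
D Δ f = -60x^3 - 69x^2 - 42x - 19/2
D f = -15x^4 + 7x^3 - (3/2)x^2
Δ D f = -60x^3 - 69x^2 - 42x - 19/2
[D, Δ] f = 0
(∇ + (S_{-1} + Δ + S_{3/2}) + [D, Δ]) f = -(633/32)x^5 - (1241/64)x^4 + (205/16)x^3 - 63x^2 + 14x - 23/2

the result is g(x) = -(633/32)x^5 - (1241/64)x^4 + (205/16)x^3 - 63x^2 + 14x - 23/2


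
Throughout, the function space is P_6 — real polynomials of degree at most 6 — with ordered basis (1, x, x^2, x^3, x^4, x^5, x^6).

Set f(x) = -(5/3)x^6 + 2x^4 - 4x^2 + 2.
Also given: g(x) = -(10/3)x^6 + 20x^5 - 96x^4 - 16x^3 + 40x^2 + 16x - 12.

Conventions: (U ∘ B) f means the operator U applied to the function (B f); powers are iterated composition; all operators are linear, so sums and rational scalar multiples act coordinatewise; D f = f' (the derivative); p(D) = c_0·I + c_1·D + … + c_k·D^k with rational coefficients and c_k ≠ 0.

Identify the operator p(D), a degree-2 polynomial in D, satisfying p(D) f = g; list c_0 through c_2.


D^0 f = -(5/3)x^6 + 2x^4 - 4x^2 + 2
D^1 f = -10x^5 + 8x^3 - 8x
D^2 f = -50x^4 + 24x^2 - 8
matching coefficients of g against c_0 f + c_1 Df + … from the top degree down determines the c_i
solution: c_0 = 2, c_1 = -2, c_2 = 2

c_0 = 2, c_1 = -2, c_2 = 2


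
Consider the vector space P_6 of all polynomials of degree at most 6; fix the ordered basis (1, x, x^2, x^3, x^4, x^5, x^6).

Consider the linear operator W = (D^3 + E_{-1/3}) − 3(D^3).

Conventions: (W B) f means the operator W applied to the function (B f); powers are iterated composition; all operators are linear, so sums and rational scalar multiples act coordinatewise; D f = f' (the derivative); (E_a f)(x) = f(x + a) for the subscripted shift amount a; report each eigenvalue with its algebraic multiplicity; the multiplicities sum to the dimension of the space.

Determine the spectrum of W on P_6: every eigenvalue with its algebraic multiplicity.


image of 1: 1
image of x: x - 1/3
image of x^2: x^2 - (2/3)x + 1/9
image of x^3: x^3 - x^2 + (1/3)x - 325/27
image of x^4: x^4 - (4/3)x^3 + (2/3)x^2 - (1300/27)x + 1/81
image of x^5: x^5 - (5/3)x^4 + (10/9)x^3 - (3250/27)x^2 + (5/81)x - 1/243
image of x^6: x^6 - 2x^5 + (5/3)x^4 - (6500/27)x^3 + (5/27)x^2 - (2/81)x + 1/729
the matrix is upper triangular; its diagonal is (1, 1, 1, 1, 1, 1, 1)
for a triangular matrix the eigenvalues are the diagonal entries, with algebraic multiplicity their repetition count

λ = 1 (multiplicity 7)


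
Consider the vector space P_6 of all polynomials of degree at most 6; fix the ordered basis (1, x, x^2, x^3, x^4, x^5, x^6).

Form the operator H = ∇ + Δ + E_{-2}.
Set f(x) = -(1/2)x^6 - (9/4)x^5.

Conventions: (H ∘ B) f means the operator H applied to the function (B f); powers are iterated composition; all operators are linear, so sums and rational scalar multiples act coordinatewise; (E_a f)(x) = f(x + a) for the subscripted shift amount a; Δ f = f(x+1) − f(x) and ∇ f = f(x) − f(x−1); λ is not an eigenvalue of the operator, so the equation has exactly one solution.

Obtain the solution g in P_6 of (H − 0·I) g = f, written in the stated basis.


write g with unknown coordinates in the stated basis and equate coefficients in (H − 0·I) g = f
solving from the highest basis element down gives g = -(1/2)x^6 - (9/4)x^5 + 30x^4 + 30x^3 - 735x^2 + 450x + 5209/2
check: H g = -(1/2)x^6 - (9/4)x^5
so H g − 0·g = -(1/2)x^6 - (9/4)x^5 = f ✓

the image equals g(x) = -(1/2)x^6 - (9/4)x^5 + 30x^4 + 30x^3 - 735x^2 + 450x + 5209/2


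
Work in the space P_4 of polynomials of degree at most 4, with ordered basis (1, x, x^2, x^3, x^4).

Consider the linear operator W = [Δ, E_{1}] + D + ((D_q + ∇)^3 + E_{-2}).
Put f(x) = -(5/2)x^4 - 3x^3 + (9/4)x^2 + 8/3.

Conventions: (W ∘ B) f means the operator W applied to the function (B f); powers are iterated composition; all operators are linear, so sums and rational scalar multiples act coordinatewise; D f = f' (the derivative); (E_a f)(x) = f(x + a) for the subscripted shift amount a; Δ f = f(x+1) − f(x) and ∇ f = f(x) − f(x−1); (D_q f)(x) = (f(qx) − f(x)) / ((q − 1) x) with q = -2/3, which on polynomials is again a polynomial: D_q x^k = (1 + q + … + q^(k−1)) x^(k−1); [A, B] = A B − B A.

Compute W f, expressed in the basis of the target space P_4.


the result is g(x) = -(5/2)x^4 + 7x^3 - (195/4)x^2 - (86399/1458)x + 29725/243

E_{1} f = -(5/2)x^4 - 13x^3 - (87/4)x^2 - (29/2)x - 7/12
Δ E_{1} f = -10x^3 - 54x^2 - (185/2)x - 207/4
Δ f = -10x^3 - 24x^2 - (29/2)x - 13/4
E_{1} Δ f = -10x^3 - 54x^2 - (185/2)x - 207/4
[Δ, E_{1}] f = 0
D f = -10x^3 - 9x^2 + (9/2)x
D_q f = -(65/54)x^3 - (7/3)x^2 + (3/4)x
∇ f = -10x^3 + 6x^2 + (7/2)x - 11/4
(D_q + ∇) f = -(605/54)x^3 + (11/3)x^2 + (17/4)x - 11/4
D_q (D_q + ∇) f = -(4235/486)x^2 + (11/9)x + 17/4
∇ (D_q + ∇) f = -(605/18)x^2 + (737/18)x - 1147/108
(D_q + ∇) (D_q + ∇) f = -(10285/243)x^2 + (253/6)x - 172/27
D_q (D_q + ∇) (D_q + ∇) f = -(10285/729)x + 253/6
∇ (D_q + ∇) (D_q + ∇) f = -(20570/243)x + 41063/486
(D_q + ∇) (D_q + ∇) (D_q + ∇) f = -(71995/729)x + 30778/243
E_{-2} f = -(5/2)x^4 + 17x^3 - (159/4)x^2 + 35x - 13/3
((D_q + ∇)^3 + E_{-2}) f = -(5/2)x^4 + 17x^3 - (159/4)x^2 - (46480/729)x + 29725/243
([Δ, E_{1}] + D + ((D_q + ∇)^3 + E_{-2})) f = -(5/2)x^4 + 7x^3 - (195/4)x^2 - (86399/1458)x + 29725/243


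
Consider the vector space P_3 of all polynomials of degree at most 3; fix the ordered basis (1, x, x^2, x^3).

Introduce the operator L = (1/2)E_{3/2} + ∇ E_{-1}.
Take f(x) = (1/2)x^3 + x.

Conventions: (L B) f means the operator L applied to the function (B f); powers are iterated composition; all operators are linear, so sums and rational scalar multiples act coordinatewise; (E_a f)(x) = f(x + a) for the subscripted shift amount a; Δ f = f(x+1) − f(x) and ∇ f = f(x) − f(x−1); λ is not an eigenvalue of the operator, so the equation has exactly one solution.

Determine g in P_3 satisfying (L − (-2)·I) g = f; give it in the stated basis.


g(x) = (1/5)x^3 - (21/50)x^2 + (719/500)x - 10083/5000

write g with unknown coordinates in the stated basis and equate coefficients in (L − (-2)·I) g = f
solving from the highest basis element down gives g = (1/5)x^3 - (21/50)x^2 + (719/500)x - 10083/5000
check: L g = (1/10)x^3 + (21/25)x^2 - (469/250)x + 10083/2500
so L g − (-2)·g = (1/2)x^3 + x = f ✓


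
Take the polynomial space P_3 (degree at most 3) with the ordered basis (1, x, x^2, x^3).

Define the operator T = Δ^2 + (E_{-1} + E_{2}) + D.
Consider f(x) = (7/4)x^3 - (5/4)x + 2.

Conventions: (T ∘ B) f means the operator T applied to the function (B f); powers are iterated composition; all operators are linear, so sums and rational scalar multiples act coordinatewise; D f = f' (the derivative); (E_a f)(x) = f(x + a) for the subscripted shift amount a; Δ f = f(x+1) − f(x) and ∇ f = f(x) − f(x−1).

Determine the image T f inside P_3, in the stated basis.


g(x) = (7/2)x^3 + (21/2)x^2 + (137/4)x + 97/4

Δ f = (21/4)x^2 + (21/4)x + 1/2
Δ Δ f = (21/2)x + 21/2
E_{-1} f = (7/4)x^3 - (21/4)x^2 + 4x + 3/2
E_{2} f = (7/4)x^3 + (21/2)x^2 + (79/4)x + 27/2
(E_{-1} + E_{2}) f = (7/2)x^3 + (21/4)x^2 + (95/4)x + 15
D f = (21/4)x^2 - 5/4
(Δ^2 + (E_{-1} + E_{2}) + D) f = (7/2)x^3 + (21/2)x^2 + (137/4)x + 97/4


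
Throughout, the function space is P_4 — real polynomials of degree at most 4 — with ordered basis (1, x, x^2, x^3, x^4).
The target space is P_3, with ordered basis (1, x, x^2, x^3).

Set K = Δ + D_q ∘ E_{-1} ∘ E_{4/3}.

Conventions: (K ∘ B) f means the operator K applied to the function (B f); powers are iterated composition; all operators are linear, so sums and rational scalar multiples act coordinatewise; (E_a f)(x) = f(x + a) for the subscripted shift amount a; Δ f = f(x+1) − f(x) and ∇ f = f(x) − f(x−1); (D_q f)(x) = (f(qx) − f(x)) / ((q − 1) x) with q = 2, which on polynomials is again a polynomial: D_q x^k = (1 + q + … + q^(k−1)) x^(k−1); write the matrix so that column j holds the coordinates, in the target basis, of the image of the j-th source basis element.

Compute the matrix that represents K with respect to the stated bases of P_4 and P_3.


image of 1: 0
image of x: 2
image of x^2: 5x + 5/3
image of x^3: 10x^2 + 6x + 4/3
image of x^4: 19x^3 + (46/3)x^2 + 6x + 31/27
each image's coordinates form column j of the matrix

the matrix is [[0, 2, 5/3, 4/3, 31/27]; [0, 0, 5, 6, 6]; [0, 0, 0, 10, 46/3]; [0, 0, 0, 0, 19]] (rows listed top to bottom)


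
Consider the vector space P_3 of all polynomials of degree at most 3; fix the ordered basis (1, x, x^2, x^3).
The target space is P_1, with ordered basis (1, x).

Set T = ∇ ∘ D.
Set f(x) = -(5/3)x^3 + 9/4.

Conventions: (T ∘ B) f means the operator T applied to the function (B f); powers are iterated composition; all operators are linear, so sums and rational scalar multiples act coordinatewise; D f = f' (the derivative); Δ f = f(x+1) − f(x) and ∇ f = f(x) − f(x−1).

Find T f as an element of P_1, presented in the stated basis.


D f = -5x^2
∇ D f = -10x + 5

the result is g(x) = -10x + 5


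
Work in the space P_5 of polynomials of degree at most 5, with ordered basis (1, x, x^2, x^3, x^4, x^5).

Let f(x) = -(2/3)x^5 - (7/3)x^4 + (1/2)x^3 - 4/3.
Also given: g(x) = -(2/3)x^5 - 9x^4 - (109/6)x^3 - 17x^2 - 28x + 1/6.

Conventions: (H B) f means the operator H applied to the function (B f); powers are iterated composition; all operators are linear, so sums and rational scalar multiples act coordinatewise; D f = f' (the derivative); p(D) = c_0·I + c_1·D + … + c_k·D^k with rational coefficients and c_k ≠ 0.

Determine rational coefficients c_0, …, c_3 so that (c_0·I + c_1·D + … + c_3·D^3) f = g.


D^0 f = -(2/3)x^5 - (7/3)x^4 + (1/2)x^3 - 4/3
D^1 f = -(10/3)x^4 - (28/3)x^3 + (3/2)x^2
D^2 f = -(40/3)x^3 - 28x^2 + 3x
D^3 f = -40x^2 - 56x + 3
matching coefficients of g against c_0 f + c_1 Df + … from the top degree down determines the c_i
solution: c_0 = 1, c_1 = 2, c_2 = 0, c_3 = 1/2

c_0 = 1, c_1 = 2, c_2 = 0, c_3 = 1/2


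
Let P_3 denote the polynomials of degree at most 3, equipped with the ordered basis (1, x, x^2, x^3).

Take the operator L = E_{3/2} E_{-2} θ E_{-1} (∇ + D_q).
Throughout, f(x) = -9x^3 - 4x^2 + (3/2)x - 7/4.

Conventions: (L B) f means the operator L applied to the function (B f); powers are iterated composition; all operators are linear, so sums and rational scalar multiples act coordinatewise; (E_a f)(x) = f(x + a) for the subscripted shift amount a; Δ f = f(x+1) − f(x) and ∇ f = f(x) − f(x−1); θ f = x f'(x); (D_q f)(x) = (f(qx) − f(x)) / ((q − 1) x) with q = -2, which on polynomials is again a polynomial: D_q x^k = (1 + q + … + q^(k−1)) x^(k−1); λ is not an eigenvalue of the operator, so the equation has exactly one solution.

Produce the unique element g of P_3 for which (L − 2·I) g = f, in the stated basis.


write g with unknown coordinates in the stated basis and equate coefficients in (L − 2·I) g = f
solving from the highest basis element down gives g = (9/2)x^3 + 29x^2 - 47x + 69/4
check: L g = 54x^2 - (185/2)x + 131/4
so L g − 2·g = -9x^3 - 4x^2 + (3/2)x - 7/4 = f ✓

g(x) = (9/2)x^3 + 29x^2 - 47x + 69/4


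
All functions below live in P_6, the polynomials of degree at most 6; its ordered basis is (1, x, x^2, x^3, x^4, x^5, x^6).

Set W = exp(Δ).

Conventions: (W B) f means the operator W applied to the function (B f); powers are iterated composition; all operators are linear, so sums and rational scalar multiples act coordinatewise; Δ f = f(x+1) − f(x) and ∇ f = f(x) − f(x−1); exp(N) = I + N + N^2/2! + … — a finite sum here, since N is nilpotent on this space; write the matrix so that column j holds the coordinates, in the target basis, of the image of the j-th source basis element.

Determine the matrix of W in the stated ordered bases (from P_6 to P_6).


image of 1: 1
image of x: x + 1
image of x^2: x^2 + 2x + 2
image of x^3: x^3 + 3x^2 + 6x + 5
image of x^4: x^4 + 4x^3 + 12x^2 + 20x + 15
image of x^5: x^5 + 5x^4 + 20x^3 + 50x^2 + 75x + 52
image of x^6: x^6 + 6x^5 + 30x^4 + 100x^3 + 225x^2 + 312x + 203
each image's coordinates form column j of the matrix

the matrix is [[1, 1, 2, 5, 15, 52, 203]; [0, 1, 2, 6, 20, 75, 312]; [0, 0, 1, 3, 12, 50, 225]; [0, 0, 0, 1, 4, 20, 100]; [0, 0, 0, 0, 1, 5, 30]; [0, 0, 0, 0, 0, 1, 6]; [0, 0, 0, 0, 0, 0, 1]] (rows listed top to bottom)


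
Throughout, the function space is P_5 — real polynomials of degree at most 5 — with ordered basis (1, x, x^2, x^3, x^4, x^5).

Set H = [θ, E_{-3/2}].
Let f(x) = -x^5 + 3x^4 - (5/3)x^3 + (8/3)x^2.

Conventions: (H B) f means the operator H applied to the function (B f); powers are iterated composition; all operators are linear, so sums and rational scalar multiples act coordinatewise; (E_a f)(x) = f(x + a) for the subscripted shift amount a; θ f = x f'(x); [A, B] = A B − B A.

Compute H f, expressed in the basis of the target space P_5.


the image equals g(x) = -(15/2)x^4 + 63x^3 - (759/4)x^2 + (1013/4)x - 4083/32

E_{-3/2} f = -x^5 + (21/2)x^4 - (253/6)x^3 + (1013/12)x^2 - (1361/16)x + 1101/32
θ E_{-3/2} f = -5x^5 + 42x^4 - (253/2)x^3 + (1013/6)x^2 - (1361/16)x
θ f = -5x^5 + 12x^4 - 5x^3 + (16/3)x^2
E_{-3/2} θ f = -5x^5 + (99/2)x^4 - (379/2)x^3 + (4303/12)x^2 - (5413/16)x + 4083/32
[θ, E_{-3/2}] f = -(15/2)x^4 + 63x^3 - (759/4)x^2 + (1013/4)x - 4083/32


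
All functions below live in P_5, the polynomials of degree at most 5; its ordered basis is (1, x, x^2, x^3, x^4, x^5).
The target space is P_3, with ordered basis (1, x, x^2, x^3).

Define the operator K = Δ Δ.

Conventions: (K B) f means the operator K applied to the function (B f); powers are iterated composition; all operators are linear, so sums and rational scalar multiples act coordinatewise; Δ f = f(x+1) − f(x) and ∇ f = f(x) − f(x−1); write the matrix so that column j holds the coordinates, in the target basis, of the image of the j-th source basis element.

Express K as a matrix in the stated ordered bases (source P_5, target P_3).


the matrix is [[0, 0, 2, 6, 14, 30]; [0, 0, 0, 6, 24, 70]; [0, 0, 0, 0, 12, 60]; [0, 0, 0, 0, 0, 20]] (rows listed top to bottom)

image of 1: 0
image of x: 0
image of x^2: 2
image of x^3: 6x + 6
image of x^4: 12x^2 + 24x + 14
image of x^5: 20x^3 + 60x^2 + 70x + 30
each image's coordinates form column j of the matrix


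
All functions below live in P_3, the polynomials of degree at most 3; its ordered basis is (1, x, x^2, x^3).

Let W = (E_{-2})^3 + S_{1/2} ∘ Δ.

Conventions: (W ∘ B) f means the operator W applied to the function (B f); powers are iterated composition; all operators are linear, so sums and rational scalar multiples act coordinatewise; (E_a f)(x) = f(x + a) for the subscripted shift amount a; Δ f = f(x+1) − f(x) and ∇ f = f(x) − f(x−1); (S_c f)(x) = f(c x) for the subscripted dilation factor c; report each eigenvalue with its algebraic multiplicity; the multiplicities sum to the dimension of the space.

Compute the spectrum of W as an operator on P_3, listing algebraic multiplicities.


image of 1: 1
image of x: x - 5
image of x^2: x^2 - 11x + 37
image of x^3: x^3 - (69/4)x^2 + (219/2)x - 215
the matrix is upper triangular; its diagonal is (1, 1, 1, 1)
for a triangular matrix the eigenvalues are the diagonal entries, with algebraic multiplicity their repetition count

λ = 1 (multiplicity 4)


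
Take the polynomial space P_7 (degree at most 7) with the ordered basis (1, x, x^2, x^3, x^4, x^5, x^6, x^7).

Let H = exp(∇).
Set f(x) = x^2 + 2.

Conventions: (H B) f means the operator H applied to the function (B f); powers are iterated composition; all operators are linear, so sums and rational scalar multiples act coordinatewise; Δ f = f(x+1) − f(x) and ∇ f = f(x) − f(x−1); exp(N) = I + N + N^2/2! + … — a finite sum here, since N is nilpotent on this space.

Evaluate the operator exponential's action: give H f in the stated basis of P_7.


the result is g(x) = x^2 + 2x + 2

order-1 term: 2x - 1
order-2 term: 1
the series for exp(∇) f terminates at order 2
exp(∇) f = x^2 + 2x + 2


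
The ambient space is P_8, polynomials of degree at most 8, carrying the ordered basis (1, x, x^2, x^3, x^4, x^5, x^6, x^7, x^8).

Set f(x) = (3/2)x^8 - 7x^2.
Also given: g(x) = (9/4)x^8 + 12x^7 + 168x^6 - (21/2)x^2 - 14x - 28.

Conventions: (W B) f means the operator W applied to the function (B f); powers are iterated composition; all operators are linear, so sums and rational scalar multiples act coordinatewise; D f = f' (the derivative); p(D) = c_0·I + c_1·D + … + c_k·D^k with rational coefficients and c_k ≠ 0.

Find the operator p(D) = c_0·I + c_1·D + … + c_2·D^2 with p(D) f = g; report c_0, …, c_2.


D^0 f = (3/2)x^8 - 7x^2
D^1 f = 12x^7 - 14x
D^2 f = 84x^6 - 14
matching coefficients of g against c_0 f + c_1 Df + … from the top degree down determines the c_i
solution: c_0 = 3/2, c_1 = 1, c_2 = 2

c_0 = 3/2, c_1 = 1, c_2 = 2


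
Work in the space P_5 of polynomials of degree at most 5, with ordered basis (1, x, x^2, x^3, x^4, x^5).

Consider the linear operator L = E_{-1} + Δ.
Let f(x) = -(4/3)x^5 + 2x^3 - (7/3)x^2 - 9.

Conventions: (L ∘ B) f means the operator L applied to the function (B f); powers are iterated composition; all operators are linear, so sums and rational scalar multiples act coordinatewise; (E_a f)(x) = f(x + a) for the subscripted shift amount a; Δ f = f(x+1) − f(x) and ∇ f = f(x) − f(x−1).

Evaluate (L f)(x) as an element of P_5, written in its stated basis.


g(x) = -(4/3)x^5 - (74/3)x^3 - (7/3)x^2 - (4/3)x - 41/3

E_{-1} f = -(4/3)x^5 + (20/3)x^4 - (34/3)x^3 + 5x^2 + 4x - 12
Δ f = -(20/3)x^4 - (40/3)x^3 - (22/3)x^2 - (16/3)x - 5/3
(E_{-1} + Δ) f = -(4/3)x^5 - (74/3)x^3 - (7/3)x^2 - (4/3)x - 41/3


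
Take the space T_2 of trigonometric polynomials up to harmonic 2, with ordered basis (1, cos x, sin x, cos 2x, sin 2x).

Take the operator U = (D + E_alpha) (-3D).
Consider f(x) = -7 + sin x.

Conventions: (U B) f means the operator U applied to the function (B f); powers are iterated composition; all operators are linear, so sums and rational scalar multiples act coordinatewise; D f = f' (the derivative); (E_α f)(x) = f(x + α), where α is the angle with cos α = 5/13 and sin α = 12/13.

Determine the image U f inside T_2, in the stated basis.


the image equals g(x) = -(15/13)cos x + (75/13)sin x

D f = cos x
(-3D) f = -3cos x
D (-3D) f = 3sin x
E_alpha (-3D) f = -(15/13)cos x + (36/13)sin x
(D + E_alpha) (-3D) f = -(15/13)cos x + (75/13)sin x


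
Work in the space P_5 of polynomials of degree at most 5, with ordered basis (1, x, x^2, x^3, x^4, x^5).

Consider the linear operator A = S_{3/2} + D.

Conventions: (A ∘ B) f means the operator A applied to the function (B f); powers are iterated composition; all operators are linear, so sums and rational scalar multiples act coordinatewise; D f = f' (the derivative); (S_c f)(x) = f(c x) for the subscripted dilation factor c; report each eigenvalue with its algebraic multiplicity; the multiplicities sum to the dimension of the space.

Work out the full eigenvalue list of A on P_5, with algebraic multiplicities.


image of 1: 1
image of x: (3/2)x + 1
image of x^2: (9/4)x^2 + 2x
image of x^3: (27/8)x^3 + 3x^2
image of x^4: (81/16)x^4 + 4x^3
image of x^5: (243/32)x^5 + 5x^4
the matrix is upper triangular; its diagonal is (1, 3/2, 9/4, 27/8, 81/16, 243/32)
for a triangular matrix the eigenvalues are the diagonal entries, with algebraic multiplicity their repetition count

λ = 1 (multiplicity 1), λ = 3/2 (multiplicity 1), λ = 9/4 (multiplicity 1), λ = 27/8 (multiplicity 1), λ = 81/16 (multiplicity 1), λ = 243/32 (multiplicity 1)


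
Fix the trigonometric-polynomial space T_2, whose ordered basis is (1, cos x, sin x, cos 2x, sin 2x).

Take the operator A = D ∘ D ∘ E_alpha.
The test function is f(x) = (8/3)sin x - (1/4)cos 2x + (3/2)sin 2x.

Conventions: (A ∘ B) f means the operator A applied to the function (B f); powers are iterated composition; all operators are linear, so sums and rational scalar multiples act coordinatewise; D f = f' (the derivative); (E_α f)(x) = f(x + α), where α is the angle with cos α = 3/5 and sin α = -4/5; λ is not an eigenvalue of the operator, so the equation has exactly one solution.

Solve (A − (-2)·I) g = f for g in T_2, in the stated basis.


write g with unknown coordinates in the stated basis and equate coefficients in (A − (-2)·I) g = f
solving from the highest basis element down gives g = -(32/39)cos x + (56/39)sin x - (109/408)cos 2x + (31/204)sin 2x
check: A g = (64/39)cos x - (8/39)sin x + (29/102)cos 2x + (61/51)sin 2x
so A g − (-2)·g = (8/3)sin x - (1/4)cos 2x + (3/2)sin 2x = f ✓

g(x) = -(32/39)cos x + (56/39)sin x - (109/408)cos 2x + (31/204)sin 2x


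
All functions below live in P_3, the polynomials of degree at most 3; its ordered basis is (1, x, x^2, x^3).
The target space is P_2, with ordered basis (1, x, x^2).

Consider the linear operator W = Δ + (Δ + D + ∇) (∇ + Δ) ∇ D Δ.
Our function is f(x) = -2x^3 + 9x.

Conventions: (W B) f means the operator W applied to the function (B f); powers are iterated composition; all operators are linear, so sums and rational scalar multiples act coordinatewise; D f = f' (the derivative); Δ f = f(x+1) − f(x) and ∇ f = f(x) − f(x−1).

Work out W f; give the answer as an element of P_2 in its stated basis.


the result is g(x) = -6x^2 - 6x + 7

Δ f = -6x^2 - 6x + 7
Δ f = -6x^2 - 6x + 7
D Δ f = -12x - 6
∇ D Δ f = -12
∇ (∇ D Δ) f = 0
Δ (∇ D Δ) f = 0
(∇ + Δ) (∇ D Δ) f = 0
Δ (∇ + Δ) (∇ D Δ) f = 0
D (∇ + Δ) (∇ D Δ) f = 0
∇ (∇ + Δ) (∇ D Δ) f = 0
(Δ + D + ∇) (∇ + Δ) (∇ D Δ) f = 0
(Δ + (Δ + D + ∇) (∇ + Δ) ∇ D Δ) f = -6x^2 - 6x + 7


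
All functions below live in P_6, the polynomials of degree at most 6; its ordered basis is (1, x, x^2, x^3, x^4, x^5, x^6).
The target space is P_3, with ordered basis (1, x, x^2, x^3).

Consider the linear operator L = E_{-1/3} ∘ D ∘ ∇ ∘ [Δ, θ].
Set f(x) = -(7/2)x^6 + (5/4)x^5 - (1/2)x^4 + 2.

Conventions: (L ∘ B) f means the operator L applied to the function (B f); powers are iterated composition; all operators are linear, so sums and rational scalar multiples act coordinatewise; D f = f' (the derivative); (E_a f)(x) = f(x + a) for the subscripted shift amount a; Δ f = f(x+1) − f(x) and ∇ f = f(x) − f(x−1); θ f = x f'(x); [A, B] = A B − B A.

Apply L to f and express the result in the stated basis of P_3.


θ f = -21x^6 + (25/4)x^5 - 2x^4
Δ θ f = -126x^5 - (1135/4)x^4 - (731/2)x^3 - (529/2)x^2 - (411/4)x - 67/4
Δ f = -21x^5 - (185/4)x^4 - (119/2)x^3 - 43x^2 - (67/4)x - 11/4
θ Δ f = -105x^5 - 185x^4 - (357/2)x^3 - 86x^2 - (67/4)x
[Δ, θ] f = -21x^5 - (395/4)x^4 - 187x^3 - (357/2)x^2 - 86x - 67/4
∇ [Δ, θ] f = -105x^4 - 185x^3 - (357/2)x^2 - 86x - 67/4
D ∇ [Δ, θ] f = -420x^3 - 555x^2 - 357x - 86
E_{-1/3} D ∇ [Δ, θ] f = -420x^3 - 135x^2 - 127x - 118/9

the image equals g(x) = -420x^3 - 135x^2 - 127x - 118/9


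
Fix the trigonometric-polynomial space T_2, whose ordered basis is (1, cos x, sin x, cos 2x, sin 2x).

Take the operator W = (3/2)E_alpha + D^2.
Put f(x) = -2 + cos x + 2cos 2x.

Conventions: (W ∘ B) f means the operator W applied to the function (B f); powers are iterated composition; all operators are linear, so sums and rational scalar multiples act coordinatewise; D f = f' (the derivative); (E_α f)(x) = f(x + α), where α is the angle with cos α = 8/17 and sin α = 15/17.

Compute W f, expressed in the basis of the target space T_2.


g(x) = -3 - (5/17)cos x - (45/34)sin x - (2795/289)cos 2x - (720/289)sin 2x

E_alpha f = -2 + (8/17)cos x - (15/17)sin x - (322/289)cos 2x - (480/289)sin 2x
((3/2)E_alpha) f = -3 + (12/17)cos x - (45/34)sin x - (483/289)cos 2x - (720/289)sin 2x
D f = -sin x - 4sin 2x
D D f = -cos x - 8cos 2x
((3/2)E_alpha + D^2) f = -3 - (5/17)cos x - (45/34)sin x - (2795/289)cos 2x - (720/289)sin 2x


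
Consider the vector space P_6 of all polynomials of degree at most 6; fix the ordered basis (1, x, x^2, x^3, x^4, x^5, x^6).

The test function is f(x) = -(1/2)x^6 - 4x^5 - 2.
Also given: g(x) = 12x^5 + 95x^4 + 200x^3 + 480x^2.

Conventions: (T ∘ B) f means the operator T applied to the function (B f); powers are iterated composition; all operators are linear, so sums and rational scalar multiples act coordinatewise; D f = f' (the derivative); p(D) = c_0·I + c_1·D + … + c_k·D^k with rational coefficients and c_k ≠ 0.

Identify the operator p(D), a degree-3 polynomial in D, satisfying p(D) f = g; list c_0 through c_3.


p(D) = -4·D − D^2 − 2·D^3, i.e. c_0 = 0, c_1 = -4, c_2 = -1, c_3 = -2

D^0 f = -(1/2)x^6 - 4x^5 - 2
D^1 f = -3x^5 - 20x^4
D^2 f = -15x^4 - 80x^3
D^3 f = -60x^3 - 240x^2
matching coefficients of g against c_0 f + c_1 Df + … from the top degree down determines the c_i
solution: c_0 = 0, c_1 = -4, c_2 = -1, c_3 = -2


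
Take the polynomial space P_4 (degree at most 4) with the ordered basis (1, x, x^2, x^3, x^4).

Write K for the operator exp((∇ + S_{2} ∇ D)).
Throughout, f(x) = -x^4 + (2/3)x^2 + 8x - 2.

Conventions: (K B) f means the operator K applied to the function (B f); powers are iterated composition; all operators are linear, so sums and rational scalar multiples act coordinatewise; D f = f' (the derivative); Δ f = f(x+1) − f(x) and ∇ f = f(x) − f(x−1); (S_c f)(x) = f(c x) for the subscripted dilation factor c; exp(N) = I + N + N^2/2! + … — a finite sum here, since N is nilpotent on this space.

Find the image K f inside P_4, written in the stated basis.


order-1 term: -4x^3 - 42x^2 + (64/3)x + 17/3
order-2 term: -6x^2 - 60x - 19/3
order-3 term: -4x - 22
order-4 term: -1
the series for exp((∇ + S_{2} ∇ D)) f terminates at order 4
exp((∇ + S_{2} ∇ D)) f = -x^4 - 4x^3 - (142/3)x^2 - (104/3)x - 77/3

g(x) = -x^4 - 4x^3 - (142/3)x^2 - (104/3)x - 77/3


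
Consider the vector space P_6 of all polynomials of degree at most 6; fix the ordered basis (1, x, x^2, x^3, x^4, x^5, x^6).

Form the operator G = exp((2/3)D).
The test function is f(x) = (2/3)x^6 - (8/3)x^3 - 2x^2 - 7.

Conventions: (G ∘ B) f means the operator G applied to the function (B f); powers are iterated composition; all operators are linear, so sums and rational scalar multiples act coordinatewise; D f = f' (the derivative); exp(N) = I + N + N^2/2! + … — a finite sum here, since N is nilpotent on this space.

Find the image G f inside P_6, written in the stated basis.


the image equals g(x) = (2/3)x^6 + (8/3)x^5 + (40/9)x^4 + (104/81)x^3 - (434/81)x^2 - (1384/243)x - 18853/2187

order-1 term: (8/3)x^5 - (16/3)x^2 - (8/3)x
order-2 term: (40/9)x^4 - (32/9)x - 8/9
order-3 term: (320/81)x^3 - 64/81
order-4 term: (160/81)x^2
order-5 term: (128/243)x
order-6 term: 128/2187
the series for exp((2/3)D) f terminates at order 6
exp((2/3)D) f = (2/3)x^6 + (8/3)x^5 + (40/9)x^4 + (104/81)x^3 - (434/81)x^2 - (1384/243)x - 18853/2187


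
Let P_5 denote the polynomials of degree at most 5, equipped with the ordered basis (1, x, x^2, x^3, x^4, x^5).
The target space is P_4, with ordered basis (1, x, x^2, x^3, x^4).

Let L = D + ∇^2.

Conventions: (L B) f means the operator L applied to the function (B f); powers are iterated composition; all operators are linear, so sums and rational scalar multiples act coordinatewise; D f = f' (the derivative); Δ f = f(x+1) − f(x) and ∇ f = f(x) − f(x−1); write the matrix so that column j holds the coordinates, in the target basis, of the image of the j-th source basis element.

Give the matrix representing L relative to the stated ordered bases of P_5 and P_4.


image of 1: 0
image of x: 1
image of x^2: 2x + 2
image of x^3: 3x^2 + 6x - 6
image of x^4: 4x^3 + 12x^2 - 24x + 14
image of x^5: 5x^4 + 20x^3 - 60x^2 + 70x - 30
each image's coordinates form column j of the matrix

the matrix is [[0, 1, 2, -6, 14, -30]; [0, 0, 2, 6, -24, 70]; [0, 0, 0, 3, 12, -60]; [0, 0, 0, 0, 4, 20]; [0, 0, 0, 0, 0, 5]] (rows listed top to bottom)


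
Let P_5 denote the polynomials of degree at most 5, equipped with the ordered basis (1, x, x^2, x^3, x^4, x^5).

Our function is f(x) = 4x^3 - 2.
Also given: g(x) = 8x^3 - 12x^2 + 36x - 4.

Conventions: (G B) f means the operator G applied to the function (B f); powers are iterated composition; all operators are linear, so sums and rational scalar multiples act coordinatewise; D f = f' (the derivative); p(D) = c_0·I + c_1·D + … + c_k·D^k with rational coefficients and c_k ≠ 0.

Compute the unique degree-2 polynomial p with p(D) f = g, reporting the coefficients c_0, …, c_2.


c_0 = 2, c_1 = -1, c_2 = 3/2

D^0 f = 4x^3 - 2
D^1 f = 12x^2
D^2 f = 24x
matching coefficients of g against c_0 f + c_1 Df + … from the top degree down determines the c_i
solution: c_0 = 2, c_1 = -1, c_2 = 3/2
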